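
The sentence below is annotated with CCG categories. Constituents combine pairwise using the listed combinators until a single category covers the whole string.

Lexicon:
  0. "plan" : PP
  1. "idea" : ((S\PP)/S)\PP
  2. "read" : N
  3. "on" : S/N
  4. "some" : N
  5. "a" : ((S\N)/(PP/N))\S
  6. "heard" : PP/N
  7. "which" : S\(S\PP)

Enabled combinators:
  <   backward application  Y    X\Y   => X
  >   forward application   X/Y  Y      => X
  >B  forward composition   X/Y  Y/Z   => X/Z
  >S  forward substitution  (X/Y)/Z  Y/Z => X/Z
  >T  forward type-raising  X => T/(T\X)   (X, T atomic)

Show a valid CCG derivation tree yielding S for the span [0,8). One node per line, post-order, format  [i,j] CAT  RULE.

[0,1] PP  lex  "plan"
[1,2] ((S\PP)/S)\PP  lex  "idea"
[0,2] (S\PP)/S  <  k=1
[2,3] N  lex  "read"
[2,3] S/(S\N)  >T
[3,4] S/N  lex  "on"
[4,5] N  lex  "some"
[3,5] S  >  k=4
[5,6] ((S\N)/(PP/N))\S  lex  "a"
[3,6] (S\N)/(PP/N)  <  k=5
[6,7] PP/N  lex  "heard"
[3,7] S\N  >  k=6
[2,7] S  >  k=3
[0,7] S\PP  >  k=2
[7,8] S\(S\PP)  lex  "which"
[0,8] S  <  k=7

[0,8] S   <
  [0,7] S\PP   >
    [0,2] (S\PP)/S   <
      [0,1] "plan" : PP
      [1,2] "idea" : ((S\PP)/S)\PP
    [2,7] S   >
      [2,3] S/(S\N)   >T
        [2,3] "read" : N
      [3,7] S\N   >
        [3,6] (S\N)/(PP/N)   <
          [3,5] S   >
            [3,4] "on" : S/N
            [4,5] "some" : N
          [5,6] "a" : ((S\N)/(PP/N))\S
        [6,7] "heard" : PP/N
  [7,8] "which" : S\(S\PP)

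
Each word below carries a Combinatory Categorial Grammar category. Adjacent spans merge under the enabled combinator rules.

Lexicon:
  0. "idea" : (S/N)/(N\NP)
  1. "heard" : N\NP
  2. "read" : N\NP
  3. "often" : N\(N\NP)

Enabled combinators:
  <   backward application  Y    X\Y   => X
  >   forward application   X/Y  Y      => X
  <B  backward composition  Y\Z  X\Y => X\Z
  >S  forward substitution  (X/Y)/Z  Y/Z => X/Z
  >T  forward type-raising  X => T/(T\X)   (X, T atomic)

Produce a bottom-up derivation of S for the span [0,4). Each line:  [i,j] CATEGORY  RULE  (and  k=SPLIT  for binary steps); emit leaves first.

[0,4] S   >
  [0,2] S/N   >
    [0,1] "idea" : (S/N)/(N\NP)
    [1,2] "heard" : N\NP
  [2,4] N   <
    [2,3] "read" : N\NP
    [3,4] "often" : N\(N\NP)

[0,1] (S/N)/(N\NP)  lex  "idea"
[1,2] N\NP  lex  "heard"
[0,2] S/N  >  k=1
[2,3] N\NP  lex  "read"
[3,4] N\(N\NP)  lex  "often"
[2,4] N  <  k=3
[0,4] S  >  k=2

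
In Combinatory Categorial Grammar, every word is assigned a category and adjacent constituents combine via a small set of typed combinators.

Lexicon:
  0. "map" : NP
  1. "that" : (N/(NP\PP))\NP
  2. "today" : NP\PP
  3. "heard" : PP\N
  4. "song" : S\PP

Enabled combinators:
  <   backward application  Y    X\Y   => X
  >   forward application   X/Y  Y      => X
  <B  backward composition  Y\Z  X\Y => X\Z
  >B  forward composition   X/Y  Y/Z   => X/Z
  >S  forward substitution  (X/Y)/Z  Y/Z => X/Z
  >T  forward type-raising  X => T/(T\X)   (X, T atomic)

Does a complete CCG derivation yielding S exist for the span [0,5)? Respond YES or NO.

YES

[0,5] S   <
  [0,3] N   >
    [0,2] N/(NP\PP)   <
      [0,1] "map" : NP
      [1,2] "that" : (N/(NP\PP))\NP
    [2,3] "today" : NP\PP
  [3,5] S\N   <B
    [3,4] "heard" : PP\N
    [4,5] "song" : S\PP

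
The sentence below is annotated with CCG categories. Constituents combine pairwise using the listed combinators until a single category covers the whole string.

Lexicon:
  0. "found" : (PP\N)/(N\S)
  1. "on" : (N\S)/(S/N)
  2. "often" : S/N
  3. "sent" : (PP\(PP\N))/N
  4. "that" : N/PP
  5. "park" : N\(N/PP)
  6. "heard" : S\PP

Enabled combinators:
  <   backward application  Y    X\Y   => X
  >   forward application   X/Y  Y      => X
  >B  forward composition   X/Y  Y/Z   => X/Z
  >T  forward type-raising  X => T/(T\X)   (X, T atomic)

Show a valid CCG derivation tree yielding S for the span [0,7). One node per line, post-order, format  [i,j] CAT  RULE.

[0,7] S   <
  [0,6] PP   <
    [0,3] PP\N   >
      [0,1] "found" : (PP\N)/(N\S)
      [1,3] N\S   >
        [1,2] "on" : (N\S)/(S/N)
        [2,3] "often" : S/N
    [3,6] PP\(PP\N)   >
      [3,4] "sent" : (PP\(PP\N))/N
      [4,6] N   <
        [4,5] "that" : N/PP
        [5,6] "park" : N\(N/PP)
  [6,7] "heard" : S\PP

[0,1] (PP\N)/(N\S)  lex  "found"
[1,2] (N\S)/(S/N)  lex  "on"
[2,3] S/N  lex  "often"
[1,3] N\S  >  k=2
[0,3] PP\N  >  k=1
[3,4] (PP\(PP\N))/N  lex  "sent"
[4,5] N/PP  lex  "that"
[5,6] N\(N/PP)  lex  "park"
[4,6] N  <  k=5
[3,6] PP\(PP\N)  >  k=4
[0,6] PP  <  k=3
[6,7] S\PP  lex  "heard"
[0,7] S  <  k=6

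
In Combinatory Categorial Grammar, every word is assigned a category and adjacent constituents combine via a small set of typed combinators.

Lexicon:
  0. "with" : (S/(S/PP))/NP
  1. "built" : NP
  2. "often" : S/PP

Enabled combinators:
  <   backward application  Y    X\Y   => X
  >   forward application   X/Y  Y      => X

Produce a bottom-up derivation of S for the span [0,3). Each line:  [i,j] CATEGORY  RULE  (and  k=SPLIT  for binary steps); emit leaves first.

[0,3] S   >
  [0,2] S/(S/PP)   >
    [0,1] "with" : (S/(S/PP))/NP
    [1,2] "built" : NP
  [2,3] "often" : S/PP

[0,1] (S/(S/PP))/NP  lex  "with"
[1,2] NP  lex  "built"
[0,2] S/(S/PP)  >  k=1
[2,3] S/PP  lex  "often"
[0,3] S  >  k=2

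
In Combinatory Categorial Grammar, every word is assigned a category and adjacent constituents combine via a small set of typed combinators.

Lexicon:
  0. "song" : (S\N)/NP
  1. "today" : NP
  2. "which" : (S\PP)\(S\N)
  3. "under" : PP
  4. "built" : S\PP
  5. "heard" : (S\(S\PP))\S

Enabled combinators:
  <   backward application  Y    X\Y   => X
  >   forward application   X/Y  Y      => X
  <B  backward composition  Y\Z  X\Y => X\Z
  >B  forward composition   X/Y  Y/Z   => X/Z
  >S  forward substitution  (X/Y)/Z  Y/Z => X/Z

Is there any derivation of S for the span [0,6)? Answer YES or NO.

YES

[0,6] S   <
  [0,3] S\PP   <
    [0,2] S\N   >
      [0,1] "song" : (S\N)/NP
      [1,2] "today" : NP
    [2,3] "which" : (S\PP)\(S\N)
  [3,6] S\(S\PP)   <
    [3,5] S   <
      [3,4] "under" : PP
      [4,5] "built" : S\PP
    [5,6] "heard" : (S\(S\PP))\S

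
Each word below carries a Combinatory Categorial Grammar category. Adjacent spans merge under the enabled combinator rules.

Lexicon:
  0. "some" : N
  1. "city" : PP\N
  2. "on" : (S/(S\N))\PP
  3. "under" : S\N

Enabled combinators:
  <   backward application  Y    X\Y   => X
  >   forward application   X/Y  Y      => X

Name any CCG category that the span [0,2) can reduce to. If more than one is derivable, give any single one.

[0,4] S   >
  [0,3] S/(S\N)   <
    [0,2] PP   <
      [0,1] "some" : N
      [1,2] "city" : PP\N
    [2,3] "on" : (S/(S\N))\PP
  [3,4] "under" : S\N

PP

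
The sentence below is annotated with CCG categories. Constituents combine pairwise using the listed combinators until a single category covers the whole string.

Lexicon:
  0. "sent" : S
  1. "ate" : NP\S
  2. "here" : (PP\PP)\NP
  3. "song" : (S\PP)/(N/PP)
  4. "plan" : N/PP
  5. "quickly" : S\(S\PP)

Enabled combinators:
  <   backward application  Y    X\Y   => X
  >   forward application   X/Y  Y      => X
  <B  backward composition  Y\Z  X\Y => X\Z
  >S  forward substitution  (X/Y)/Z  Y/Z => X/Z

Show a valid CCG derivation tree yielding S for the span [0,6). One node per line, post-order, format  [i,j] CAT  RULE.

[0,1] S  lex  "sent"
[1,2] NP\S  lex  "ate"
[0,2] NP  <  k=1
[2,3] (PP\PP)\NP  lex  "here"
[0,3] PP\PP  <  k=2
[3,4] (S\PP)/(N/PP)  lex  "song"
[4,5] N/PP  lex  "plan"
[3,5] S\PP  >  k=4
[0,5] S\PP  <B  k=3
[5,6] S\(S\PP)  lex  "quickly"
[0,6] S  <  k=5

[0,6] S   <
  [0,5] S\PP   <B
    [0,3] PP\PP   <
      [0,2] NP   <
        [0,1] "sent" : S
        [1,2] "ate" : NP\S
      [2,3] "here" : (PP\PP)\NP
    [3,5] S\PP   >
      [3,4] "song" : (S\PP)/(N/PP)
      [4,5] "plan" : N/PP
  [5,6] "quickly" : S\(S\PP)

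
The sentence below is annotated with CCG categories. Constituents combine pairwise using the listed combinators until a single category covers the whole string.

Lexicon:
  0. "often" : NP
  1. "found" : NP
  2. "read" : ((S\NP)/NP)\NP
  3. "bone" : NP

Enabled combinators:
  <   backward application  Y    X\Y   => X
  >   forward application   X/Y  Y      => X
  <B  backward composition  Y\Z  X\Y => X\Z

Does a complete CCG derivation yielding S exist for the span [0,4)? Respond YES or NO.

YES

[0,4] S   <
  [0,1] "often" : NP
  [1,4] S\NP   >
    [1,3] (S\NP)/NP   <
      [1,2] "found" : NP
      [2,3] "read" : ((S\NP)/NP)\NP
    [3,4] "bone" : NP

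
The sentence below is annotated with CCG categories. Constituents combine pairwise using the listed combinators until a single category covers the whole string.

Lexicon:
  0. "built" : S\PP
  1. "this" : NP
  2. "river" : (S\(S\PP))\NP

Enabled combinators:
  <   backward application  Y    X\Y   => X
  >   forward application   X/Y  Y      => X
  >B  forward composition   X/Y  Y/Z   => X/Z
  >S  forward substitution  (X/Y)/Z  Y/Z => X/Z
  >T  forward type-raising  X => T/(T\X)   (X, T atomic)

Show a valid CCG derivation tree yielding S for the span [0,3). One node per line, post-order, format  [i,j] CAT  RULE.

[0,3] S   <
  [0,1] "built" : S\PP
  [1,3] S\(S\PP)   <
    [1,2] "this" : NP
    [2,3] "river" : (S\(S\PP))\NP

[0,1] S\PP  lex  "built"
[1,2] NP  lex  "this"
[2,3] (S\(S\PP))\NP  lex  "river"
[1,3] S\(S\PP)  <  k=2
[0,3] S  <  k=1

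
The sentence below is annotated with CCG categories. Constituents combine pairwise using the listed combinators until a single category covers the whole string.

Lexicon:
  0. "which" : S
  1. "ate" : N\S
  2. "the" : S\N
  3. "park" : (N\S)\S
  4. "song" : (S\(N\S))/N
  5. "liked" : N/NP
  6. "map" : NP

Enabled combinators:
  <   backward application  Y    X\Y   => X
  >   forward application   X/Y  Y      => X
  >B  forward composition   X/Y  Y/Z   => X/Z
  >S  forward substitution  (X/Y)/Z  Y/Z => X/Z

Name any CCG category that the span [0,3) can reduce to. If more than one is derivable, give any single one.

[0,7] S   <
  [0,4] N\S   <
    [0,3] S   <
      [0,2] N   <
        [0,1] "which" : S
        [1,2] "ate" : N\S
      [2,3] "the" : S\N
    [3,4] "park" : (N\S)\S
  [4,7] S\(N\S)   >
    [4,5] "song" : (S\(N\S))/N
    [5,7] N   >
      [5,6] "liked" : N/NP
      [6,7] "map" : NP

S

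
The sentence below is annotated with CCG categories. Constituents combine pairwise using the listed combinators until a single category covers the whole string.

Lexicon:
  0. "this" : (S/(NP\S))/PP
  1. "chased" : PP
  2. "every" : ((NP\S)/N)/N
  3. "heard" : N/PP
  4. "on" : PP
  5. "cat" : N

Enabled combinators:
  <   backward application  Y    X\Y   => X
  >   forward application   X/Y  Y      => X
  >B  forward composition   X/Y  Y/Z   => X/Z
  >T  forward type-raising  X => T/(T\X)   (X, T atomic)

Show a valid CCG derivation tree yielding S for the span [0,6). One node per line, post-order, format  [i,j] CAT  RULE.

[0,1] (S/(NP\S))/PP  lex  "this"
[1,2] PP  lex  "chased"
[0,2] S/(NP\S)  >  k=1
[2,3] ((NP\S)/N)/N  lex  "every"
[3,4] N/PP  lex  "heard"
[4,5] PP  lex  "on"
[3,5] N  >  k=4
[2,5] (NP\S)/N  >  k=3
[0,5] S/N  >B  k=2
[5,6] N  lex  "cat"
[0,6] S  >  k=5

[0,6] S   >
  [0,5] S/N   >B
    [0,2] S/(NP\S)   >
      [0,1] "this" : (S/(NP\S))/PP
      [1,2] "chased" : PP
    [2,5] (NP\S)/N   >
      [2,3] "every" : ((NP\S)/N)/N
      [3,5] N   >
        [3,4] "heard" : N/PP
        [4,5] "on" : PP
  [5,6] "cat" : N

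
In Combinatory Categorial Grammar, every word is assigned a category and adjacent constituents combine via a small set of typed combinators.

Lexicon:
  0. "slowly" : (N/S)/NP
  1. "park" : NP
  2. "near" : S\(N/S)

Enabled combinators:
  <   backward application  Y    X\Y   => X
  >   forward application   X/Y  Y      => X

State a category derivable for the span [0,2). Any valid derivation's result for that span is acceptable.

N/S

[0,3] S   <
  [0,2] N/S   >
    [0,1] "slowly" : (N/S)/NP
    [1,2] "park" : NP
  [2,3] "near" : S\(N/S)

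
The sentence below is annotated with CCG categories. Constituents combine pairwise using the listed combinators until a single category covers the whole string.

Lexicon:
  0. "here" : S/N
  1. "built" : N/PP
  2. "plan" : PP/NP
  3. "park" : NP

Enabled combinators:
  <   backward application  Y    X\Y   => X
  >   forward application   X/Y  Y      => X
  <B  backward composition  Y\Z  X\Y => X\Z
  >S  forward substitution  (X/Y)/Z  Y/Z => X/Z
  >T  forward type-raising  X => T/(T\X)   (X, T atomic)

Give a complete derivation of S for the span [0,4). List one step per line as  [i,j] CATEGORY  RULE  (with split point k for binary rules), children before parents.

[0,1] S/N  lex  "here"
[1,2] N/PP  lex  "built"
[2,3] PP/NP  lex  "plan"
[3,4] NP  lex  "park"
[2,4] PP  >  k=3
[1,4] N  >  k=2
[0,4] S  >  k=1

[0,4] S   >
  [0,1] "here" : S/N
  [1,4] N   >
    [1,2] "built" : N/PP
    [2,4] PP   >
      [2,3] "plan" : PP/NP
      [3,4] "park" : NP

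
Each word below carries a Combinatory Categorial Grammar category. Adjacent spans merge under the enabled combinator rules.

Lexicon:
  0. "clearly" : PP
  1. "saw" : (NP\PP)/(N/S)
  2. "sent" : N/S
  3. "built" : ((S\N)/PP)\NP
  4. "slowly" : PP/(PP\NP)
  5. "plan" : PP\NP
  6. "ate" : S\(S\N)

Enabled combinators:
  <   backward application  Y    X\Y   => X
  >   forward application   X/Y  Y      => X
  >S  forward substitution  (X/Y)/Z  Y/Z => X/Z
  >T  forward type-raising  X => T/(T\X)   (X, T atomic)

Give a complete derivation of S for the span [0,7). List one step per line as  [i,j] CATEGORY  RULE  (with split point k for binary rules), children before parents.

[0,1] PP  lex  "clearly"
[1,2] (NP\PP)/(N/S)  lex  "saw"
[2,3] N/S  lex  "sent"
[1,3] NP\PP  >  k=2
[0,3] NP  <  k=1
[3,4] ((S\N)/PP)\NP  lex  "built"
[0,4] (S\N)/PP  <  k=3
[4,5] PP/(PP\NP)  lex  "slowly"
[5,6] PP\NP  lex  "plan"
[4,6] PP  >  k=5
[0,6] S\N  >  k=4
[6,7] S\(S\N)  lex  "ate"
[0,7] S  <  k=6

[0,7] S   <
  [0,6] S\N   >
    [0,4] (S\N)/PP   <
      [0,3] NP   <
        [0,1] "clearly" : PP
        [1,3] NP\PP   >
          [1,2] "saw" : (NP\PP)/(N/S)
          [2,3] "sent" : N/S
      [3,4] "built" : ((S\N)/PP)\NP
    [4,6] PP   >
      [4,5] "slowly" : PP/(PP\NP)
      [5,6] "plan" : PP\NP
  [6,7] "ate" : S\(S\N)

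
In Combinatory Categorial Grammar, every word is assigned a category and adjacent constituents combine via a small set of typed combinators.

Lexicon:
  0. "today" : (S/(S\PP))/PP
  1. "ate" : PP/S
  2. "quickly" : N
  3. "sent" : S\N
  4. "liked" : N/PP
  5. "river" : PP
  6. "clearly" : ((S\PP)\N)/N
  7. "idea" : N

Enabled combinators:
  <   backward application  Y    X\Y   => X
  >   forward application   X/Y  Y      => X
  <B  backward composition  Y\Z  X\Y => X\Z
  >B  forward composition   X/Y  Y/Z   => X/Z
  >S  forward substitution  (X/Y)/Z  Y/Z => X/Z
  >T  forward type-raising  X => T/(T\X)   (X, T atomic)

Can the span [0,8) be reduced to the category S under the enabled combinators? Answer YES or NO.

[0,8] S   >
  [0,4] S/(S\PP)   >
    [0,1] "today" : (S/(S\PP))/PP
    [1,4] PP   >
      [1,2] "ate" : PP/S
      [2,4] S   <
        [2,3] "quickly" : N
        [3,4] "sent" : S\N
  [4,8] S\PP   <
    [4,6] N   >
      [4,5] "liked" : N/PP
      [5,6] "river" : PP
    [6,8] (S\PP)\N   >
      [6,7] "clearly" : ((S\PP)\N)/N
      [7,8] "idea" : N

YES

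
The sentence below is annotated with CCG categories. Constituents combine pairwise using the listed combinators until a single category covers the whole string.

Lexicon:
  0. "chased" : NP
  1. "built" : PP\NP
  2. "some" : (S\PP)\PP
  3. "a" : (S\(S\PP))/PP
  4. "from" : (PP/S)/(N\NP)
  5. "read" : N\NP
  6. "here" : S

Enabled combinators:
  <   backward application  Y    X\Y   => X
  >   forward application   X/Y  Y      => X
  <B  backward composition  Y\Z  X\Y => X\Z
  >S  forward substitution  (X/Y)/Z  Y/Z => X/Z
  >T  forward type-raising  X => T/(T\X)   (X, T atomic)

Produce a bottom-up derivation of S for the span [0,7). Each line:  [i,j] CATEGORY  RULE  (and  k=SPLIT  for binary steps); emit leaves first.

[0,7] S   <
  [0,3] S\PP   <
    [0,2] PP   <
      [0,1] "chased" : NP
      [1,2] "built" : PP\NP
    [2,3] "some" : (S\PP)\PP
  [3,7] S\(S\PP)   >
    [3,4] "a" : (S\(S\PP))/PP
    [4,7] PP   >
      [4,6] PP/S   >
        [4,5] "from" : (PP/S)/(N\NP)
        [5,6] "read" : N\NP
      [6,7] "here" : S

[0,1] NP  lex  "chased"
[1,2] PP\NP  lex  "built"
[0,2] PP  <  k=1
[2,3] (S\PP)\PP  lex  "some"
[0,3] S\PP  <  k=2
[3,4] (S\(S\PP))/PP  lex  "a"
[4,5] (PP/S)/(N\NP)  lex  "from"
[5,6] N\NP  lex  "read"
[4,6] PP/S  >  k=5
[6,7] S  lex  "here"
[4,7] PP  >  k=6
[3,7] S\(S\PP)  >  k=4
[0,7] S  <  k=3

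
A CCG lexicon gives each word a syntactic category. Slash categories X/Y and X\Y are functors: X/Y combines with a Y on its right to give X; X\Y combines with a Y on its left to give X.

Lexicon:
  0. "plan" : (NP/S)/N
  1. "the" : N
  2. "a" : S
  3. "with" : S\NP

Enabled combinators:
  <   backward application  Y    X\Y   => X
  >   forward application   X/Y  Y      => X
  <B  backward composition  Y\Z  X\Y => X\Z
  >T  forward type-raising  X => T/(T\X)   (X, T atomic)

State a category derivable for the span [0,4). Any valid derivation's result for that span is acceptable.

S

[0,4] S   <
  [0,3] NP   >
    [0,2] NP/S   >
      [0,1] "plan" : (NP/S)/N
      [1,2] "the" : N
    [2,3] "a" : S
  [3,4] "with" : S\NP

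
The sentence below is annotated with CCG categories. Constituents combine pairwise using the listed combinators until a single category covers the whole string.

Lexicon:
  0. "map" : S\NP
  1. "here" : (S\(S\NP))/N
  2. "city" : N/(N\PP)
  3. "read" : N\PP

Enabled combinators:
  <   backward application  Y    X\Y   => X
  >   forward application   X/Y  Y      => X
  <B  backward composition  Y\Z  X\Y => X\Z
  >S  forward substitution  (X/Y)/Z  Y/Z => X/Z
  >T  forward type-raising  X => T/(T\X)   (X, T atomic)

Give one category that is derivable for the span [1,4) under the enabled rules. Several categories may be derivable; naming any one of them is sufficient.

[0,4] S   <
  [0,1] "map" : S\NP
  [1,4] S\(S\NP)   >
    [1,2] "here" : (S\(S\NP))/N
    [2,4] N   >
      [2,3] "city" : N/(N\PP)
      [3,4] "read" : N\PP

S\(S\NP)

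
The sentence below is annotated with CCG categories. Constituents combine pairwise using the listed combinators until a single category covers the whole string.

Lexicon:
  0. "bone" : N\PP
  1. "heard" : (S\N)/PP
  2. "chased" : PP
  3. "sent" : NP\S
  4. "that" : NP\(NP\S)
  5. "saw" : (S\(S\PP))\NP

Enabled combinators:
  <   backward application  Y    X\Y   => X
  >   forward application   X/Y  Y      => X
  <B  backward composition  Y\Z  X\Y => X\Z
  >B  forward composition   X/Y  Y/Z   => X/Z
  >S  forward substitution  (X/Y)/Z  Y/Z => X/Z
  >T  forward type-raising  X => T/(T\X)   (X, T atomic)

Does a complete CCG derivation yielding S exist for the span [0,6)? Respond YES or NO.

YES

[0,6] S   <
  [0,3] S\PP   <B
    [0,1] "bone" : N\PP
    [1,3] S\N   >
      [1,2] "heard" : (S\N)/PP
      [2,3] "chased" : PP
  [3,6] S\(S\PP)   <
    [3,5] NP   <
      [3,4] "sent" : NP\S
      [4,5] "that" : NP\(NP\S)
    [5,6] "saw" : (S\(S\PP))\NP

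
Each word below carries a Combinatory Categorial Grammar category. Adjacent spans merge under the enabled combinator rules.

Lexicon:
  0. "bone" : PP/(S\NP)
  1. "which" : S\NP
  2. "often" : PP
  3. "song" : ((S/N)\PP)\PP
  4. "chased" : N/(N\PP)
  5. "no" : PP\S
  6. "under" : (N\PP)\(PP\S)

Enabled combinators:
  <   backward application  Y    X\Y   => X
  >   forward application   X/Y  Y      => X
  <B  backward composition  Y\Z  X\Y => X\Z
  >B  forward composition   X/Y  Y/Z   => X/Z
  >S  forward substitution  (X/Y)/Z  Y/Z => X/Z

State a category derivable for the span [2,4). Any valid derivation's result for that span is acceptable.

(S/N)\PP

[0,7] S   >
  [0,4] S/N   <
    [0,2] PP   >
      [0,1] "bone" : PP/(S\NP)
      [1,2] "which" : S\NP
    [2,4] (S/N)\PP   <
      [2,3] "often" : PP
      [3,4] "song" : ((S/N)\PP)\PP
  [4,7] N   >
    [4,5] "chased" : N/(N\PP)
    [5,7] N\PP   <
      [5,6] "no" : PP\S
      [6,7] "under" : (N\PP)\(PP\S)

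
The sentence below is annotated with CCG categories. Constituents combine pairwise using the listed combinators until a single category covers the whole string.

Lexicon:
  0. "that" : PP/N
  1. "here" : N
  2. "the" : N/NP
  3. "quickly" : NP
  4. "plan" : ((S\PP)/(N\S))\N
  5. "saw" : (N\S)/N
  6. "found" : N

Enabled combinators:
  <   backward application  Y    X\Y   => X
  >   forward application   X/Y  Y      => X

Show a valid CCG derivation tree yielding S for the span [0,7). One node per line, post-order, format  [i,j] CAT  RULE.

[0,1] PP/N  lex  "that"
[1,2] N  lex  "here"
[0,2] PP  >  k=1
[2,3] N/NP  lex  "the"
[3,4] NP  lex  "quickly"
[2,4] N  >  k=3
[4,5] ((S\PP)/(N\S))\N  lex  "plan"
[2,5] (S\PP)/(N\S)  <  k=4
[5,6] (N\S)/N  lex  "saw"
[6,7] N  lex  "found"
[5,7] N\S  >  k=6
[2,7] S\PP  >  k=5
[0,7] S  <  k=2

[0,7] S   <
  [0,2] PP   >
    [0,1] "that" : PP/N
    [1,2] "here" : N
  [2,7] S\PP   >
    [2,5] (S\PP)/(N\S)   <
      [2,4] N   >
        [2,3] "the" : N/NP
        [3,4] "quickly" : NP
      [4,5] "plan" : ((S\PP)/(N\S))\N
    [5,7] N\S   >
      [5,6] "saw" : (N\S)/N
      [6,7] "found" : N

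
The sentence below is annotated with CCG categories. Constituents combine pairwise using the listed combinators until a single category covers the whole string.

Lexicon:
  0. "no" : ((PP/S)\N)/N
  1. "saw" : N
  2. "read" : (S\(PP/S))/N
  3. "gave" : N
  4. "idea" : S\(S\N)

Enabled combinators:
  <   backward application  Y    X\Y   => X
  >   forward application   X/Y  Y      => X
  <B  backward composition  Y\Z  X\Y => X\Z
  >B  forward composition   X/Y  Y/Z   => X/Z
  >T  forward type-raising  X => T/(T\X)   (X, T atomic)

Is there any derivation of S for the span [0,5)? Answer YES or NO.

[0,5] S   <
  [0,4] S\N   <B
    [0,2] (PP/S)\N   >
      [0,1] "no" : ((PP/S)\N)/N
      [1,2] "saw" : N
    [2,4] S\(PP/S)   >
      [2,3] "read" : (S\(PP/S))/N
      [3,4] "gave" : N
  [4,5] "idea" : S\(S\N)

YES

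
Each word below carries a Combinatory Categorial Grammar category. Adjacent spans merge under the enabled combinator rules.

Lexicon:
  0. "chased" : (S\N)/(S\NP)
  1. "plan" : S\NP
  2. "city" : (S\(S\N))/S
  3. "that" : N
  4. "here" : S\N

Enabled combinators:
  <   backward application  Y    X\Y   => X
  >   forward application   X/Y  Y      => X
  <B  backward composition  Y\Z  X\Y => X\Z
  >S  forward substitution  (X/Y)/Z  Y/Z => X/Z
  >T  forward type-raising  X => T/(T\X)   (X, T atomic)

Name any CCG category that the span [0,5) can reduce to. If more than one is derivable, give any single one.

S

[0,5] S   <
  [0,2] S\N   >
    [0,1] "chased" : (S\N)/(S\NP)
    [1,2] "plan" : S\NP
  [2,5] S\(S\N)   >
    [2,3] "city" : (S\(S\N))/S
    [3,5] S   >
      [3,4] S/(S\N)   >T
        [3,4] "that" : N
      [4,5] "here" : S\N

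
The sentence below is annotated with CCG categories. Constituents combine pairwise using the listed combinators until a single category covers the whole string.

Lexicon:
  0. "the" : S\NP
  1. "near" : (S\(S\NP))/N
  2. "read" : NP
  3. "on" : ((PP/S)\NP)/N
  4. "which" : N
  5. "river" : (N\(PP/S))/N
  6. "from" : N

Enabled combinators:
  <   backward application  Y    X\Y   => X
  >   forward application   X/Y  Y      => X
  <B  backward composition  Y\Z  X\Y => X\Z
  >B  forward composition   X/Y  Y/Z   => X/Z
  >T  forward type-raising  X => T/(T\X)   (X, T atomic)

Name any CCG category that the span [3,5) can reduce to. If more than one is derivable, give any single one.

[0,7] S   <
  [0,1] "the" : S\NP
  [1,7] S\(S\NP)   >
    [1,2] "near" : (S\(S\NP))/N
    [2,7] N   <
      [2,3] "read" : NP
      [3,7] N\NP   <B
        [3,5] (PP/S)\NP   >
          [3,4] "on" : ((PP/S)\NP)/N
          [4,5] "which" : N
        [5,7] N\(PP/S)   >
          [5,6] "river" : (N\(PP/S))/N
          [6,7] "from" : N

(PP/S)\NP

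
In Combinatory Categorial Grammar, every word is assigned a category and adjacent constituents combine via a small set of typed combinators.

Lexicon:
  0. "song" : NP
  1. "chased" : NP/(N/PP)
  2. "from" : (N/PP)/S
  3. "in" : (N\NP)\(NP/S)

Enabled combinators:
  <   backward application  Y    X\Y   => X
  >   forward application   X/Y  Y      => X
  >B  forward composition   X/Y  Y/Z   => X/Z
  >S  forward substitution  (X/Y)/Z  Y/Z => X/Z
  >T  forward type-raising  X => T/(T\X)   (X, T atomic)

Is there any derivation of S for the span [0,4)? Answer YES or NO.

NO

NP NP/(N/PP) (N/PP)/S (N\NP)\(NP/S)
CKY chart[0,4] = {N, N/(N\N), NP/(NP\N), PP/(PP\N), S/(S\N)}; S ∉ chart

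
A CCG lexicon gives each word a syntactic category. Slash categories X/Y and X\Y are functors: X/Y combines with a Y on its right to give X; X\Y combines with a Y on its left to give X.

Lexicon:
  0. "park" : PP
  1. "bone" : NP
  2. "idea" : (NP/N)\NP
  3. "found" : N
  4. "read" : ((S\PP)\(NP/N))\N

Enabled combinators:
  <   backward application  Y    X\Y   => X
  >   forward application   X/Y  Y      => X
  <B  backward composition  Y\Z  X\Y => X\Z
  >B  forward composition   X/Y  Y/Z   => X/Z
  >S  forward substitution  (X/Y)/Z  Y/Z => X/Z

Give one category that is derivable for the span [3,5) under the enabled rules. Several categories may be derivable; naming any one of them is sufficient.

(S\PP)\(NP/N)

[0,5] S   <
  [0,1] "park" : PP
  [1,5] S\PP   <
    [1,3] NP/N   <
      [1,2] "bone" : NP
      [2,3] "idea" : (NP/N)\NP
    [3,5] (S\PP)\(NP/N)   <
      [3,4] "found" : N
      [4,5] "read" : ((S\PP)\(NP/N))\N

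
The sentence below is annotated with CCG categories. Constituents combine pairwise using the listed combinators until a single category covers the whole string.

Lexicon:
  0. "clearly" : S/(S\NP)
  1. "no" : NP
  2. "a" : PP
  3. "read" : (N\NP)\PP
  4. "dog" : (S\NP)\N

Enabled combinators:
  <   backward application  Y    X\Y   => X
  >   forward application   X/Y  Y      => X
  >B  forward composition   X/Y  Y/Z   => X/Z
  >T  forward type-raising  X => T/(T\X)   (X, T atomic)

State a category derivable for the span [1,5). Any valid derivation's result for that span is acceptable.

S\NP

[0,5] S   >
  [0,1] "clearly" : S/(S\NP)
  [1,5] S\NP   <
    [1,4] N   <
      [1,2] "no" : NP
      [2,4] N\NP   <
        [2,3] "a" : PP
        [3,4] "read" : (N\NP)\PP
    [4,5] "dog" : (S\NP)\N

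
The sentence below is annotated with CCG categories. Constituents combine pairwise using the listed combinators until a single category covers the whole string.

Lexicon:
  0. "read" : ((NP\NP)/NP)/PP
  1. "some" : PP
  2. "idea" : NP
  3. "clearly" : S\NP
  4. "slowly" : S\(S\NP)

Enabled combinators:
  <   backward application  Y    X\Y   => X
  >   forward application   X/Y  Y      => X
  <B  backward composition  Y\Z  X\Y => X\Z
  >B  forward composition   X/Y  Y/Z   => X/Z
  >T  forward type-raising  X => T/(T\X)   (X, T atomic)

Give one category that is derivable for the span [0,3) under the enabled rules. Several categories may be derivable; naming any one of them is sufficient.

[0,5] S   <
  [0,4] S\NP   <B
    [0,3] NP\NP   >
      [0,2] (NP\NP)/NP   >
        [0,1] "read" : ((NP\NP)/NP)/PP
        [1,2] "some" : PP
      [2,3] "idea" : NP
    [3,4] "clearly" : S\NP
  [4,5] "slowly" : S\(S\NP)

NP\NP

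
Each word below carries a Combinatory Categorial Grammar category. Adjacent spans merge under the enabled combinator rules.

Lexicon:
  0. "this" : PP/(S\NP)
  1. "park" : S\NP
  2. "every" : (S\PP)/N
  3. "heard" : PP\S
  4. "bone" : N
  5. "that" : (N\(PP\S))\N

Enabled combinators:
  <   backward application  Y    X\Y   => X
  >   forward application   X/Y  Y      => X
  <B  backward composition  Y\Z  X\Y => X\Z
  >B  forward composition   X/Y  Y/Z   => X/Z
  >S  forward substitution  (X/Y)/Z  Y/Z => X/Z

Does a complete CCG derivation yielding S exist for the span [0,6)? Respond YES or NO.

YES

[0,6] S   <
  [0,2] PP   >
    [0,1] "this" : PP/(S\NP)
    [1,2] "park" : S\NP
  [2,6] S\PP   >
    [2,3] "every" : (S\PP)/N
    [3,6] N   <
      [3,4] "heard" : PP\S
      [4,6] N\(PP\S)   <
        [4,5] "bone" : N
        [5,6] "that" : (N\(PP\S))\N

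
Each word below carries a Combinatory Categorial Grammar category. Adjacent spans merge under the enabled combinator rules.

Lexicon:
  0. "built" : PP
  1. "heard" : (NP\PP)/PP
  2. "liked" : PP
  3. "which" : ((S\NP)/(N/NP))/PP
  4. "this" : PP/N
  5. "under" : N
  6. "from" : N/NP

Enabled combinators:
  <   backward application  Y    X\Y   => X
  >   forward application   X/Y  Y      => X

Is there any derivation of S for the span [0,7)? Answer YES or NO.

YES

[0,7] S   <
  [0,3] NP   <
    [0,1] "built" : PP
    [1,3] NP\PP   >
      [1,2] "heard" : (NP\PP)/PP
      [2,3] "liked" : PP
  [3,7] S\NP   >
    [3,6] (S\NP)/(N/NP)   >
      [3,4] "which" : ((S\NP)/(N/NP))/PP
      [4,6] PP   >
        [4,5] "this" : PP/N
        [5,6] "under" : N
    [6,7] "from" : N/NP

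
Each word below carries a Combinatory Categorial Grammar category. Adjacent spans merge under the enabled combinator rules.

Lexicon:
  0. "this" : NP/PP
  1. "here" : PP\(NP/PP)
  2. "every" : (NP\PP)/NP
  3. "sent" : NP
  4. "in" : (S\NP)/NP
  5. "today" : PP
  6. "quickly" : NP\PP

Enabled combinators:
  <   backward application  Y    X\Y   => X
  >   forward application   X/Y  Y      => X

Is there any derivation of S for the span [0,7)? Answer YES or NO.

YES

[0,7] S   <
  [0,4] NP   <
    [0,2] PP   <
      [0,1] "this" : NP/PP
      [1,2] "here" : PP\(NP/PP)
    [2,4] NP\PP   >
      [2,3] "every" : (NP\PP)/NP
      [3,4] "sent" : NP
  [4,7] S\NP   >
    [4,5] "in" : (S\NP)/NP
    [5,7] NP   <
      [5,6] "today" : PP
      [6,7] "quickly" : NP\PP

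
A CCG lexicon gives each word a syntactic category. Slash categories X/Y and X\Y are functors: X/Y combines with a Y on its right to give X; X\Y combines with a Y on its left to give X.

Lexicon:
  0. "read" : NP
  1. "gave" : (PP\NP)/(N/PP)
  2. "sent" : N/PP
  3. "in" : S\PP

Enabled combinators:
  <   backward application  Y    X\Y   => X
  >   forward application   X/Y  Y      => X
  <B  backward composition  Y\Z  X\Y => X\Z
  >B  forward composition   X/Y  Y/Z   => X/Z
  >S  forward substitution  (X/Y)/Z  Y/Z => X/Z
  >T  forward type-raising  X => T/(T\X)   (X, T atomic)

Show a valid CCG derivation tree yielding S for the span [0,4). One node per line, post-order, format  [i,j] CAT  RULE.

[0,4] S   <
  [0,1] "read" : NP
  [1,4] S\NP   <B
    [1,3] PP\NP   >
      [1,2] "gave" : (PP\NP)/(N/PP)
      [2,3] "sent" : N/PP
    [3,4] "in" : S\PP

[0,1] NP  lex  "read"
[1,2] (PP\NP)/(N/PP)  lex  "gave"
[2,3] N/PP  lex  "sent"
[1,3] PP\NP  >  k=2
[3,4] S\PP  lex  "in"
[1,4] S\NP  <B  k=3
[0,4] S  <  k=1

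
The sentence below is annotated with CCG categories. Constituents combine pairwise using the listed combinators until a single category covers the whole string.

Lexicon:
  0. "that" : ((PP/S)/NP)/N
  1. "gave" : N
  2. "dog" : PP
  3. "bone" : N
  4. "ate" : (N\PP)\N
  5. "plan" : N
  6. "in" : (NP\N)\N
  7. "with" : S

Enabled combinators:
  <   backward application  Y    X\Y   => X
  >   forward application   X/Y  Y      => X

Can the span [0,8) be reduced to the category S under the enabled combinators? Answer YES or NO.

((PP/S)/NP)/N N PP N (N\PP)\N N (NP\N)\N S
CKY chart[0,8] = {PP}; S ∉ chart

NO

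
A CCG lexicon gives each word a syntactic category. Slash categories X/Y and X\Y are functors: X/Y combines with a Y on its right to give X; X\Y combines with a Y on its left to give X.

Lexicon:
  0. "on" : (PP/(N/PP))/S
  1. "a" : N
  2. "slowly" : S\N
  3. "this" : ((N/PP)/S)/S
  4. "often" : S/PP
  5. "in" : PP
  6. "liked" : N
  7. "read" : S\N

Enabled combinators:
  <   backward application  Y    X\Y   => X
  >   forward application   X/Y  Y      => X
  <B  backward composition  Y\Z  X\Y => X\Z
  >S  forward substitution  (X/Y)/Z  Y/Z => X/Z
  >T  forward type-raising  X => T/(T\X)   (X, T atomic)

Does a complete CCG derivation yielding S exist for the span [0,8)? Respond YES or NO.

(PP/(N/PP))/S N S\N ((N/PP)/S)/S S/PP PP N S\N
CKY chart[0,8] = {N/(N\PP), NP/(NP\PP), PP, PP/(PP\PP), S/(S\PP)}; S ∉ chart

NO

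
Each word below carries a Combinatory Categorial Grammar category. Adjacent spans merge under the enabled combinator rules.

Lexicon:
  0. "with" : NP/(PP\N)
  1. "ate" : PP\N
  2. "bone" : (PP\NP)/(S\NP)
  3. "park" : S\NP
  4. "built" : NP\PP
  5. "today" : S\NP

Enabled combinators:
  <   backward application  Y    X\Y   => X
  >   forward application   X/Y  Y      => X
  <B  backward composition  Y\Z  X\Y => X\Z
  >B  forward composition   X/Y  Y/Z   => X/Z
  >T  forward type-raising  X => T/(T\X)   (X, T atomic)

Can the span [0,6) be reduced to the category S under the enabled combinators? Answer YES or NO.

YES

[0,6] S   <
  [0,2] NP   >
    [0,1] "with" : NP/(PP\N)
    [1,2] "ate" : PP\N
  [2,6] S\NP   <B
    [2,5] NP\NP   <B
      [2,4] PP\NP   >
        [2,3] "bone" : (PP\NP)/(S\NP)
        [3,4] "park" : S\NP
      [4,5] "built" : NP\PP
    [5,6] "today" : S\NP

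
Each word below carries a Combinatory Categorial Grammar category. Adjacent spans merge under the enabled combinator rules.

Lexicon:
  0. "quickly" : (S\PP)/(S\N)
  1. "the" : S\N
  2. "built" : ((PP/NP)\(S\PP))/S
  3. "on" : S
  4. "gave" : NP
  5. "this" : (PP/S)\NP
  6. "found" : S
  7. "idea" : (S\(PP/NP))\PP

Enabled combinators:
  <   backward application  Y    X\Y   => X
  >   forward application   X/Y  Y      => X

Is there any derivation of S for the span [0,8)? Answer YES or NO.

[0,8] S   <
  [0,4] PP/NP   <
    [0,2] S\PP   >
      [0,1] "quickly" : (S\PP)/(S\N)
      [1,2] "the" : S\N
    [2,4] (PP/NP)\(S\PP)   >
      [2,3] "built" : ((PP/NP)\(S\PP))/S
      [3,4] "on" : S
  [4,8] S\(PP/NP)   <
    [4,7] PP   >
      [4,6] PP/S   <
        [4,5] "gave" : NP
        [5,6] "this" : (PP/S)\NP
      [6,7] "found" : S
    [7,8] "idea" : (S\(PP/NP))\PP

YES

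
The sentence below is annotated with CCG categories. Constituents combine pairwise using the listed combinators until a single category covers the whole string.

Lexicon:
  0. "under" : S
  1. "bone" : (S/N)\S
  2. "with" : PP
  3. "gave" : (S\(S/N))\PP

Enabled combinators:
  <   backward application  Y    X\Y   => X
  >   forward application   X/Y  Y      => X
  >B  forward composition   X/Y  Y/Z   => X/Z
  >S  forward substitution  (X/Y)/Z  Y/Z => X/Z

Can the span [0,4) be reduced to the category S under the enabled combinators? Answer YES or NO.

YES

[0,4] S   <
  [0,2] S/N   <
    [0,1] "under" : S
    [1,2] "bone" : (S/N)\S
  [2,4] S\(S/N)   <
    [2,3] "with" : PP
    [3,4] "gave" : (S\(S/N))\PP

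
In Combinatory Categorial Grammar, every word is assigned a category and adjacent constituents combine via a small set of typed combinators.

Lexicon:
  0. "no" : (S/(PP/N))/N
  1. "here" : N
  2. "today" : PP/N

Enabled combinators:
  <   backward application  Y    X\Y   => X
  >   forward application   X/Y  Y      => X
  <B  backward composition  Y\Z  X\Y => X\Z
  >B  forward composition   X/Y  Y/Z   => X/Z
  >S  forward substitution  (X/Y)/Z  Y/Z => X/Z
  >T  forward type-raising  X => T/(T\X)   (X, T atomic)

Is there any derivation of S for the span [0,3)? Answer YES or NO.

YES

[0,3] S   >
  [0,2] S/(PP/N)   >
    [0,1] "no" : (S/(PP/N))/N
    [1,2] "here" : N
  [2,3] "today" : PP/N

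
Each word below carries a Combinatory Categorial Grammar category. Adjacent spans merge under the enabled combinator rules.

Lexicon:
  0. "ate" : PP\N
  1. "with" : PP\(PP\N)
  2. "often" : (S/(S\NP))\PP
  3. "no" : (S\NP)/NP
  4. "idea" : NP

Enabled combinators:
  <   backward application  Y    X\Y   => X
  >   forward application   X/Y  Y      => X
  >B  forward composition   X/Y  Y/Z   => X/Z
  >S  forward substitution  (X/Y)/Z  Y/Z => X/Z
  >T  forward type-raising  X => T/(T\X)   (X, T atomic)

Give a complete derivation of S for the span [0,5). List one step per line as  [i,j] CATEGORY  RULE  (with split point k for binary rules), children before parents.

[0,1] PP\N  lex  "ate"
[1,2] PP\(PP\N)  lex  "with"
[0,2] PP  <  k=1
[2,3] (S/(S\NP))\PP  lex  "often"
[0,3] S/(S\NP)  <  k=2
[3,4] (S\NP)/NP  lex  "no"
[4,5] NP  lex  "idea"
[3,5] S\NP  >  k=4
[0,5] S  >  k=3

[0,5] S   >
  [0,3] S/(S\NP)   <
    [0,2] PP   <
      [0,1] "ate" : PP\N
      [1,2] "with" : PP\(PP\N)
    [2,3] "often" : (S/(S\NP))\PP
  [3,5] S\NP   >
    [3,4] "no" : (S\NP)/NP
    [4,5] "idea" : NP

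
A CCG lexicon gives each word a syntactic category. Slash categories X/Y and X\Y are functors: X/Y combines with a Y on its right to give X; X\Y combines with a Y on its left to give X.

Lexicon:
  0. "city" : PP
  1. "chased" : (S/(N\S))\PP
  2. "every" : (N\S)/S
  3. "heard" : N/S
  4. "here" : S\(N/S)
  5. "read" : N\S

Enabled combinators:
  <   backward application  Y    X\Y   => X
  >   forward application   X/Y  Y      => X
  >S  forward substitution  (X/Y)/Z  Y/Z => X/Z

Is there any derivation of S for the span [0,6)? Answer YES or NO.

NO

PP (S/(N\S))\PP (N\S)/S N/S S\(N/S) N\S
CKY chart[0,6] = {N}; S ∉ chart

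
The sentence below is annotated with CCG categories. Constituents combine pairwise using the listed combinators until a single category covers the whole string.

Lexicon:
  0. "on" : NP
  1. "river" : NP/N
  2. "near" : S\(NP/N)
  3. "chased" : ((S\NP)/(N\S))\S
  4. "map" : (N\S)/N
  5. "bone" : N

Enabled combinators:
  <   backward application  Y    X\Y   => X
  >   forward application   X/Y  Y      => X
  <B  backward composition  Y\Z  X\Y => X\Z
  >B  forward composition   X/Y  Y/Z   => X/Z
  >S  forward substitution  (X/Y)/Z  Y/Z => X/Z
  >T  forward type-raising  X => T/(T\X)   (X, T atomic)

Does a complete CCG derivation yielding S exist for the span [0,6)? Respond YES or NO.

YES

[0,6] S   <
  [0,1] "on" : NP
  [1,6] S\NP   >
    [1,4] (S\NP)/(N\S)   <
      [1,3] S   <
        [1,2] "river" : NP/N
        [2,3] "near" : S\(NP/N)
      [3,4] "chased" : ((S\NP)/(N\S))\S
    [4,6] N\S   >
      [4,5] "map" : (N\S)/N
      [5,6] "bone" : N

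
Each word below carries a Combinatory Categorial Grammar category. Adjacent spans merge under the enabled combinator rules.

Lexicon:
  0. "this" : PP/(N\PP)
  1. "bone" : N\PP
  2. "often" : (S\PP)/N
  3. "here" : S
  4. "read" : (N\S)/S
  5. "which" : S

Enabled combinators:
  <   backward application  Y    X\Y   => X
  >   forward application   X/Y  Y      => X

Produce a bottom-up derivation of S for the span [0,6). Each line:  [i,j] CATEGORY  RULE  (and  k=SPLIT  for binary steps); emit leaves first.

[0,6] S   <
  [0,2] PP   >
    [0,1] "this" : PP/(N\PP)
    [1,2] "bone" : N\PP
  [2,6] S\PP   >
    [2,3] "often" : (S\PP)/N
    [3,6] N   <
      [3,4] "here" : S
      [4,6] N\S   >
        [4,5] "read" : (N\S)/S
        [5,6] "which" : S

[0,1] PP/(N\PP)  lex  "this"
[1,2] N\PP  lex  "bone"
[0,2] PP  >  k=1
[2,3] (S\PP)/N  lex  "often"
[3,4] S  lex  "here"
[4,5] (N\S)/S  lex  "read"
[5,6] S  lex  "which"
[4,6] N\S  >  k=5
[3,6] N  <  k=4
[2,6] S\PP  >  k=3
[0,6] S  <  k=2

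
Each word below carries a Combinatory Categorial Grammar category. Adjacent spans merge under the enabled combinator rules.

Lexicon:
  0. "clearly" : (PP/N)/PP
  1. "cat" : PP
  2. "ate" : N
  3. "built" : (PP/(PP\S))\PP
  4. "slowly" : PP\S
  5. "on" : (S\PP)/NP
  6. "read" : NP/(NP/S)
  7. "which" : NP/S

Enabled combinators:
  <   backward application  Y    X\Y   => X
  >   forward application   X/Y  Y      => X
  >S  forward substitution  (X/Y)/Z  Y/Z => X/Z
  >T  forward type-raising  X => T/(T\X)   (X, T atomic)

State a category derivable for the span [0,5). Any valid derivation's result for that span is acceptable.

[0,8] S   <
  [0,5] PP   >
    [0,4] PP/(PP\S)   <
      [0,3] PP   >
        [0,2] PP/N   >
          [0,1] "clearly" : (PP/N)/PP
          [1,2] "cat" : PP
        [2,3] "ate" : N
      [3,4] "built" : (PP/(PP\S))\PP
    [4,5] "slowly" : PP\S
  [5,8] S\PP   >
    [5,6] "on" : (S\PP)/NP
    [6,8] NP   >
      [6,7] "read" : NP/(NP/S)
      [7,8] "which" : NP/S

PP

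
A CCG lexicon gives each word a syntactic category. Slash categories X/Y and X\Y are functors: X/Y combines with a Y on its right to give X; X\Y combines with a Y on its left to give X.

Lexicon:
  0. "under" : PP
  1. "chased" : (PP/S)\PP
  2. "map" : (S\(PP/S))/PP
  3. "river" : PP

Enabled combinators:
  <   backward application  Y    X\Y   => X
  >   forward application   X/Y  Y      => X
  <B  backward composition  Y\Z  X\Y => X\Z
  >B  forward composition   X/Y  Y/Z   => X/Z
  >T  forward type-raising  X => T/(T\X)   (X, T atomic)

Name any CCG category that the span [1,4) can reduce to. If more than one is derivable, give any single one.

S\PP

[0,4] S   >
  [0,1] S/(S\PP)   >T
    [0,1] "under" : PP
  [1,4] S\PP   <B
    [1,2] "chased" : (PP/S)\PP
    [2,4] S\(PP/S)   >
      [2,3] "map" : (S\(PP/S))/PP
      [3,4] "river" : PP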